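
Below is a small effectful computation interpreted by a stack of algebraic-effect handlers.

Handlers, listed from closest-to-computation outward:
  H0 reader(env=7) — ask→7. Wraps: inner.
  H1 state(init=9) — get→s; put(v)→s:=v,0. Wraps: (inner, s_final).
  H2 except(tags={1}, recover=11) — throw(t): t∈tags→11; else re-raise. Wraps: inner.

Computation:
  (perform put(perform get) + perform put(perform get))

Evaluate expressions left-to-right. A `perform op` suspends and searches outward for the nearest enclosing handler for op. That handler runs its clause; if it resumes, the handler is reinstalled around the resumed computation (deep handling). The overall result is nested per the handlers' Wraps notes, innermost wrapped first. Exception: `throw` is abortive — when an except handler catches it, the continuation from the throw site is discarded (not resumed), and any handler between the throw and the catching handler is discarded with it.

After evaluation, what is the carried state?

Answer: 9

Evaluation trace:
get @ H1 ⇒ 9
put(9) @ H1 ⇒ s:=9
get @ H1 ⇒ 9
put(9) @ H1 ⇒ s:=9
H0 returns 0
H1 returns (0, 9)
H2 returns (0, 9)
= (0, 9)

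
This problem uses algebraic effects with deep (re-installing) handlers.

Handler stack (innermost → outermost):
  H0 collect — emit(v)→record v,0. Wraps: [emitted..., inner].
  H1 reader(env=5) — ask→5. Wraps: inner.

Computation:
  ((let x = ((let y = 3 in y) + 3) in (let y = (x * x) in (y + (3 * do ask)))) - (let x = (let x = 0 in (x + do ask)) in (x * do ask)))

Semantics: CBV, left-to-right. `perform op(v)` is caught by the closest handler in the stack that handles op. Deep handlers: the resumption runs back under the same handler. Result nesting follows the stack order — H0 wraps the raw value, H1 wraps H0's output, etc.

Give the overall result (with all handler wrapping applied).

Answer: [26]

Working:
ask @ H1 ⇒ 5
ask @ H1 ⇒ 5
ask @ H1 ⇒ 5
H0 returns [26]
H1 returns [26]
= [26]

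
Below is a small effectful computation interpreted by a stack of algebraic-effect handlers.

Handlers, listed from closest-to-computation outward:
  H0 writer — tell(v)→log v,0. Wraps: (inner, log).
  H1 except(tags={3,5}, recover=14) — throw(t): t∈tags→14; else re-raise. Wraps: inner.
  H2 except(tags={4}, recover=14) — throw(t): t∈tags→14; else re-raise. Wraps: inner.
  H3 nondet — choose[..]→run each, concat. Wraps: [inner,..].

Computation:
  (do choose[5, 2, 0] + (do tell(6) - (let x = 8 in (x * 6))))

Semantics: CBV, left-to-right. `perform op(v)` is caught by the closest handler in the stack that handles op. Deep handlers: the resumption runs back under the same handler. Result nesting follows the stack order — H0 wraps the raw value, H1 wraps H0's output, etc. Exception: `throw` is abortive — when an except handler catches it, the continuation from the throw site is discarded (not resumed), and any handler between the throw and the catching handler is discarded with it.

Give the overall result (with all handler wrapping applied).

Working:
choose[5, 2, 0] @ H3
  branch[0] choose=5:
    tell(6) @ H0 ⇒ log+=6
    H0 returns (-43, (6))
    H1 returns (-43, (6))
    H2 returns (-43, (6))
    H3 returns [(-43, (6))]
  branch[1] choose=2:
    tell(6) @ H0 ⇒ log+=6
    H0 returns (-46, (6))
    H1 returns (-46, (6))
    H2 returns (-46, (6))
    H3 returns [(-46, (6))]
  branch[2] choose=0:
    tell(6) @ H0 ⇒ log+=6
    H0 returns (-48, (6))
    H1 returns (-48, (6))
    H2 returns (-48, (6))
    H3 returns [(-48, (6))]
= [(-43, (6)), (-46, (6)), (-48, (6))]

Answer: [(-43, (6)), (-46, (6)), (-48, (6))]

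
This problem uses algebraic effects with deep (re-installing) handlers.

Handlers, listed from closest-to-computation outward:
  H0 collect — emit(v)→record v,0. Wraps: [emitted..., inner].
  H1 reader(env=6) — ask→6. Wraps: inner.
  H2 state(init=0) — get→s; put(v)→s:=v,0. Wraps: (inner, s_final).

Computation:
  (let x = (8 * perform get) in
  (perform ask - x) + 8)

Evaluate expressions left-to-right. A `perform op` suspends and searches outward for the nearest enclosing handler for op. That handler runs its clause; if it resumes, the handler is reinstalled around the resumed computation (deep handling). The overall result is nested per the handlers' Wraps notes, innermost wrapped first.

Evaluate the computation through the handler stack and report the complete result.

Evaluation trace:
get @ H2 ⇒ 0
ask @ H1 ⇒ 6
H0 returns [14]
H1 returns [14]
H2 returns ([14], 0)
= ([14], 0)

Answer: ([14], 0)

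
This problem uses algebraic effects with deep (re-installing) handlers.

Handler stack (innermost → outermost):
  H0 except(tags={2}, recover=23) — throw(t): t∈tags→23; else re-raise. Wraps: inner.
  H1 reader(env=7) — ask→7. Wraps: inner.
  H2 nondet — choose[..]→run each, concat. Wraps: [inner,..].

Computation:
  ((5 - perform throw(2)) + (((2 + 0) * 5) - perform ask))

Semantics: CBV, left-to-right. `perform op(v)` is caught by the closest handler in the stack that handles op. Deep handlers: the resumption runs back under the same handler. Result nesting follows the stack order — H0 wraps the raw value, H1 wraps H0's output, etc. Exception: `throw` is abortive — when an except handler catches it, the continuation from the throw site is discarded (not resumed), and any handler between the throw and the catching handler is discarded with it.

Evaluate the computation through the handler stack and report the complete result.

Answer: [23]

Working:
throw(2) @ H0 caught ⇒ 23
H1 returns 23
H2 returns [23]
= [23]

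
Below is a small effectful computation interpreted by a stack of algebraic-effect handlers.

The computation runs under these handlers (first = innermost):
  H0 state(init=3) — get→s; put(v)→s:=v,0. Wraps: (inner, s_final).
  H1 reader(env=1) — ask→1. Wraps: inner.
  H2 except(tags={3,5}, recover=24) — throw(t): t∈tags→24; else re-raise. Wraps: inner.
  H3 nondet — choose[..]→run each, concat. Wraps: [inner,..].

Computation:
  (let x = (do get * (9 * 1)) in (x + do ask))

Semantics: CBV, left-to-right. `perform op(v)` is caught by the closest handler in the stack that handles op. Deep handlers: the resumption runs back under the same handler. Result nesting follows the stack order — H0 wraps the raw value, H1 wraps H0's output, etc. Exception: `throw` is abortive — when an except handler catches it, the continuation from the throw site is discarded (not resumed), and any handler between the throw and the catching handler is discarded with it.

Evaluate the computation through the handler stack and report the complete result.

Evaluation trace:
get @ H0 ⇒ 3
ask @ H1 ⇒ 1
H0 returns (28, 3)
H1 returns (28, 3)
H2 returns (28, 3)
H3 returns [(28, 3)]
= [(28, 3)]

Answer: [(28, 3)]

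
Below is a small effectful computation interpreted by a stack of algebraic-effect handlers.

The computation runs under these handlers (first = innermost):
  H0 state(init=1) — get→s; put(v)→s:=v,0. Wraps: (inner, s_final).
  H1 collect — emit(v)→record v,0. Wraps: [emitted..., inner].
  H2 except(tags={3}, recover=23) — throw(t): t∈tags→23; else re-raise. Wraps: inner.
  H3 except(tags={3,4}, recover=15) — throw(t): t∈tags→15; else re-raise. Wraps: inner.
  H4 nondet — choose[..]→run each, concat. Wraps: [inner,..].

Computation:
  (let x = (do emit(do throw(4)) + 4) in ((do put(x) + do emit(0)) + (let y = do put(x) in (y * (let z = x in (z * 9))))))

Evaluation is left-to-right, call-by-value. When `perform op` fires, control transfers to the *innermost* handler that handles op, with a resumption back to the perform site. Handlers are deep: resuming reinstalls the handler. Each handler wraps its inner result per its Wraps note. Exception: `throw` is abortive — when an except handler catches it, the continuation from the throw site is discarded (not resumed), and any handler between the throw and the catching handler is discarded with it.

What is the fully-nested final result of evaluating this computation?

Working:
throw(4) @ H2 re-raised
throw(4) @ H3 caught ⇒ 15
H4 returns [15]
= [15]

Answer: [15]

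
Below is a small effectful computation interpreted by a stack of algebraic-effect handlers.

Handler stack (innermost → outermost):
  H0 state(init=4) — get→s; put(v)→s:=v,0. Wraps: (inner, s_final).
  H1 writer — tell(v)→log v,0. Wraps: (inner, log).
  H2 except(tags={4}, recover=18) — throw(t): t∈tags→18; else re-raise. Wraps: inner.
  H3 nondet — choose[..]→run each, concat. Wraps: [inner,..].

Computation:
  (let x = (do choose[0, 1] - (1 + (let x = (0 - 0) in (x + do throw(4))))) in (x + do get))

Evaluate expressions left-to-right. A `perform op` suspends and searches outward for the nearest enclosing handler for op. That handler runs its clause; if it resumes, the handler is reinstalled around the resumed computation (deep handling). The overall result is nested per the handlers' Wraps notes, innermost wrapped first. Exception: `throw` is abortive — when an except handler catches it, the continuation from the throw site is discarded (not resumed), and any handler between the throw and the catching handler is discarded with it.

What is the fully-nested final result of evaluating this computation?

Answer: [18, 18]

Evaluation trace:
choose[0, 1] @ H3
  branch[0] choose=0:
    throw(4) @ H2 caught ⇒ 18
    H3 returns [18]
  branch[1] choose=1:
    throw(4) @ H2 caught ⇒ 18
    H3 returns [18]
= [18, 18]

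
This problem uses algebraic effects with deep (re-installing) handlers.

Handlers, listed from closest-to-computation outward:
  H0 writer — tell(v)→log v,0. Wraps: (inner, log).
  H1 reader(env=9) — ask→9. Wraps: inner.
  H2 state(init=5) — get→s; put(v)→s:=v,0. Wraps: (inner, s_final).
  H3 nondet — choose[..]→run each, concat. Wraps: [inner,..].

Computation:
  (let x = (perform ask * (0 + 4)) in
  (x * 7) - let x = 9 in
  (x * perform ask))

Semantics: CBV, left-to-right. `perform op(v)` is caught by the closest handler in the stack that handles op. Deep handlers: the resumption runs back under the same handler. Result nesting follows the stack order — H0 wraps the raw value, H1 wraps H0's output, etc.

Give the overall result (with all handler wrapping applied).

Evaluation trace:
ask @ H1 ⇒ 9
ask @ H1 ⇒ 9
H0 returns (171, ())
H1 returns (171, ())
H2 returns ((171, ()), 5)
H3 returns [((171, ()), 5)]
= [((171, ()), 5)]

Answer: [((171, ()), 5)]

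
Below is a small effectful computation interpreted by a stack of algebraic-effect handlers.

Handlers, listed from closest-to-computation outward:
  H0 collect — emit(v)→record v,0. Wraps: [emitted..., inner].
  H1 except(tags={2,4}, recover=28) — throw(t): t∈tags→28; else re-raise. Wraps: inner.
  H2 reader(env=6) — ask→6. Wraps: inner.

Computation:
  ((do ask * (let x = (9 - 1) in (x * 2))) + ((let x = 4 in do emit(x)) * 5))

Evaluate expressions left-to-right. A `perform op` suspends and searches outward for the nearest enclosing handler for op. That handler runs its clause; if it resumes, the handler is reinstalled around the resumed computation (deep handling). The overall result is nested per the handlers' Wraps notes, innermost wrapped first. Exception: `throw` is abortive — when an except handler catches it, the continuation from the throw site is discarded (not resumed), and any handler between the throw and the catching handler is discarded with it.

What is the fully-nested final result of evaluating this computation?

Working:
ask @ H2 ⇒ 6
emit(4) @ H0 ⇒ out+=4
H0 returns [4, 96]
H1 returns [4, 96]
H2 returns [4, 96]
= [4, 96]

Answer: [4, 96]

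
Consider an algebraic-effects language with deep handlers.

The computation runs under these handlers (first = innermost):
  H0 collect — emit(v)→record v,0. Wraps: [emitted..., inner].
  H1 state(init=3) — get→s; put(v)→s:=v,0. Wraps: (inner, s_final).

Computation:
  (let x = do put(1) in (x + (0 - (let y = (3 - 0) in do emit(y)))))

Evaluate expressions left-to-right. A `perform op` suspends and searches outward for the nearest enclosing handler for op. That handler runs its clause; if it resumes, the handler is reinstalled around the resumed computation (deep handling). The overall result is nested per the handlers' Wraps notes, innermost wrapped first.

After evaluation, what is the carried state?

Answer: 1

Working:
put(1) @ H1 ⇒ s:=1
emit(3) @ H0 ⇒ out+=3
H0 returns [3, 0]
H1 returns ([3, 0], 1)
= ([3, 0], 1)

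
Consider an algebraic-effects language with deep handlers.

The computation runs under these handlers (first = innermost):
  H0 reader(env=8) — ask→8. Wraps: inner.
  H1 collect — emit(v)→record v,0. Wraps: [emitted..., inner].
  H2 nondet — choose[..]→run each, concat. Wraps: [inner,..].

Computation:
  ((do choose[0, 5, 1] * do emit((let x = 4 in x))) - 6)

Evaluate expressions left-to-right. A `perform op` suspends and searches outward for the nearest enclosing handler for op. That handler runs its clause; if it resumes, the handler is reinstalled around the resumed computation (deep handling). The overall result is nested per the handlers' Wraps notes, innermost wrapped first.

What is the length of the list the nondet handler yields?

Working:
choose[0, 5, 1] @ H2
  branch[0] choose=0:
    emit(4) @ H1 ⇒ out+=4
    H0 returns -6
    H1 returns [4, -6]
    H2 returns [[4, -6]]
  branch[1] choose=5:
    emit(4) @ H1 ⇒ out+=4
    H0 returns -6
    H1 returns [4, -6]
    H2 returns [[4, -6]]
  branch[2] choose=1:
    emit(4) @ H1 ⇒ out+=4
    H0 returns -6
    H1 returns [4, -6]
    H2 returns [[4, -6]]
= [[4, -6], [4, -6], [4, -6]]

Answer: 3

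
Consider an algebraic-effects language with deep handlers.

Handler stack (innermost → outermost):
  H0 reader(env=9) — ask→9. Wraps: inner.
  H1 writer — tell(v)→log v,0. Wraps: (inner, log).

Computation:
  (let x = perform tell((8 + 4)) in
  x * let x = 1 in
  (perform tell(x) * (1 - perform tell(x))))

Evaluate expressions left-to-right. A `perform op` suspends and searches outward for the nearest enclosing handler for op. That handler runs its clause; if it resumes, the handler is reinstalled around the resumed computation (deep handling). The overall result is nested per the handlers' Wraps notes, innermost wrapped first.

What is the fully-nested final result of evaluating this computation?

Step-by-step:
tell(12) @ H1 ⇒ log+=12
tell(1) @ H1 ⇒ log+=1
tell(1) @ H1 ⇒ log+=1
H0 returns 0
H1 returns (0, (12, 1, 1))
= (0, (12, 1, 1))

Answer: (0, (12, 1, 1))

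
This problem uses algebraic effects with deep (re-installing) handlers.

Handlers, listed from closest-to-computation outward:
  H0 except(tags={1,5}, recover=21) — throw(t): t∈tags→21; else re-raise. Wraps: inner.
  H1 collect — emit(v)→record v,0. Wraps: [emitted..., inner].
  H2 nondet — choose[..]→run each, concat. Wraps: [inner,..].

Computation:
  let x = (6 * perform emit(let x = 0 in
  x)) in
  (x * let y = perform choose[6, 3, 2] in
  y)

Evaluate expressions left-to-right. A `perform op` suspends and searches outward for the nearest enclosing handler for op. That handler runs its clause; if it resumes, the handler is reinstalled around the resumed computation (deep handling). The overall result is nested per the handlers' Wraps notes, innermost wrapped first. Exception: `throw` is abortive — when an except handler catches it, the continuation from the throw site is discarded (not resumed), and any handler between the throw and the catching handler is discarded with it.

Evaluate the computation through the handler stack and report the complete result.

Answer: [[0, 0], [0, 0], [0, 0]]

Step-by-step:
emit(0) @ H1 ⇒ out+=0
choose[6, 3, 2] @ H2
  branch[0] choose=6:
    H0 returns 0
    H1 returns [0, 0]
    H2 returns [[0, 0]]
  branch[1] choose=3:
    H0 returns 0
    H1 returns [0, 0]
    H2 returns [[0, 0]]
  branch[2] choose=2:
    H0 returns 0
    H1 returns [0, 0]
    H2 returns [[0, 0]]
= [[0, 0], [0, 0], [0, 0]]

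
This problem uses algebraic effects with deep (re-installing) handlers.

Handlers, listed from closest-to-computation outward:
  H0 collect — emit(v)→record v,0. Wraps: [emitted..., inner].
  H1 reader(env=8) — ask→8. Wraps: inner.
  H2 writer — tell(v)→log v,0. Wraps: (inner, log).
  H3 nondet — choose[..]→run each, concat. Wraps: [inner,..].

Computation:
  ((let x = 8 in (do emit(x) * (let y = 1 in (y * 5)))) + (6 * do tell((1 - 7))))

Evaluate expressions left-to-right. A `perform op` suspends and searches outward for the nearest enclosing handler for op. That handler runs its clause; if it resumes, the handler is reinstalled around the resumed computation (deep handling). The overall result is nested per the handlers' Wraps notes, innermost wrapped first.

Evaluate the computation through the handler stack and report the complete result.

Evaluation trace:
emit(8) @ H0 ⇒ out+=8
tell(-6) @ H2 ⇒ log+=-6
H0 returns [8, 0]
H1 returns [8, 0]
H2 returns ([8, 0], (-6))
H3 returns [([8, 0], (-6))]
= [([8, 0], (-6))]

Answer: [([8, 0], (-6))]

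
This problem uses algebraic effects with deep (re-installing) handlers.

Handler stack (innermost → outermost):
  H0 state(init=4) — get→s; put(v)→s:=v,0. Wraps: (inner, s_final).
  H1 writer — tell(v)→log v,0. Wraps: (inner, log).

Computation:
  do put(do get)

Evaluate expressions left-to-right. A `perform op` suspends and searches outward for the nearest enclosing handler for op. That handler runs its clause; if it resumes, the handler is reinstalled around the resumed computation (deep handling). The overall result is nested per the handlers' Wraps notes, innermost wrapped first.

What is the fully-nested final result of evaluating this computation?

Step-by-step:
get @ H0 ⇒ 4
put(4) @ H0 ⇒ s:=4
H0 returns (0, 4)
H1 returns ((0, 4), ())
= ((0, 4), ())

Answer: ((0, 4), ())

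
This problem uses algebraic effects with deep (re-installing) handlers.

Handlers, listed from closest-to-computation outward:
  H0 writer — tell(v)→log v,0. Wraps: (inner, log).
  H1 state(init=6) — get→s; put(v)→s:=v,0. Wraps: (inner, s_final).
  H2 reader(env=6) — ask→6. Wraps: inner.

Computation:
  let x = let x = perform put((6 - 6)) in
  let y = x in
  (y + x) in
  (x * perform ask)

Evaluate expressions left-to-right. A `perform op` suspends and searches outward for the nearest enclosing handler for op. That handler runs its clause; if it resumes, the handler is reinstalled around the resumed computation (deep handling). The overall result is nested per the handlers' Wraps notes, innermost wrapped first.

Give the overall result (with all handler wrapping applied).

Working:
put(0) @ H1 ⇒ s:=0
ask @ H2 ⇒ 6
H0 returns (0, ())
H1 returns ((0, ()), 0)
H2 returns ((0, ()), 0)
= ((0, ()), 0)

Answer: ((0, ()), 0)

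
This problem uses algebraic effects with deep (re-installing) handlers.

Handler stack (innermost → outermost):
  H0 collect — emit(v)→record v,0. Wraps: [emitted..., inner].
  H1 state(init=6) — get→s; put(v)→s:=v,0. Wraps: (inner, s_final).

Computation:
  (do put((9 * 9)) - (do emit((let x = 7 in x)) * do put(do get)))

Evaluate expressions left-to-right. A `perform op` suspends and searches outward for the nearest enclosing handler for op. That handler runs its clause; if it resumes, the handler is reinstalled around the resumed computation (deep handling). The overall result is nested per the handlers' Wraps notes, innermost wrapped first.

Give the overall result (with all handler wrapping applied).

Answer: ([7, 0], 81)

Working:
put(81) @ H1 ⇒ s:=81
emit(7) @ H0 ⇒ out+=7
get @ H1 ⇒ 81
put(81) @ H1 ⇒ s:=81
H0 returns [7, 0]
H1 returns ([7, 0], 81)
= ([7, 0], 81)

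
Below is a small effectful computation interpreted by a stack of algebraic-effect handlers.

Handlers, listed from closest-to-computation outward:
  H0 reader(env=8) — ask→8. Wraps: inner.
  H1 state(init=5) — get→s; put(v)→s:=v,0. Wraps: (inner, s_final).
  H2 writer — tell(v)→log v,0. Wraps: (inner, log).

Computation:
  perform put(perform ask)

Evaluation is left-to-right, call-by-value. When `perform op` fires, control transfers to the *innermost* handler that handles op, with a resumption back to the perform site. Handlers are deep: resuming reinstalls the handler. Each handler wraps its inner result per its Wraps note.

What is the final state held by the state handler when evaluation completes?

Working:
ask @ H0 ⇒ 8
put(8) @ H1 ⇒ s:=8
H0 returns 0
H1 returns (0, 8)
H2 returns ((0, 8), ())
= ((0, 8), ())

Answer: 8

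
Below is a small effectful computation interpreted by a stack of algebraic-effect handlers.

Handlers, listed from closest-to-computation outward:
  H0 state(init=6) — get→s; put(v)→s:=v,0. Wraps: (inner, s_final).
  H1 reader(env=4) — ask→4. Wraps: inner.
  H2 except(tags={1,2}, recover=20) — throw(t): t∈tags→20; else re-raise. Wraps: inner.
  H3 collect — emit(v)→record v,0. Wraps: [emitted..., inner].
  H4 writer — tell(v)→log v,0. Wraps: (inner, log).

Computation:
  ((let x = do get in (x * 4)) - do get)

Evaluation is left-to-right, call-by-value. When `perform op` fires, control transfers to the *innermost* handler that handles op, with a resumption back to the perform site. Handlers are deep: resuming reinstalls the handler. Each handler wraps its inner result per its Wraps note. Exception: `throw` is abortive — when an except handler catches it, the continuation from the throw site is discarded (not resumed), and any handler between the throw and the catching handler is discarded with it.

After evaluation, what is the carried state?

Step-by-step:
get @ H0 ⇒ 6
get @ H0 ⇒ 6
H0 returns (18, 6)
H1 returns (18, 6)
H2 returns (18, 6)
H3 returns [(18, 6)]
H4 returns ([(18, 6)], ())
= ([(18, 6)], ())

Answer: 6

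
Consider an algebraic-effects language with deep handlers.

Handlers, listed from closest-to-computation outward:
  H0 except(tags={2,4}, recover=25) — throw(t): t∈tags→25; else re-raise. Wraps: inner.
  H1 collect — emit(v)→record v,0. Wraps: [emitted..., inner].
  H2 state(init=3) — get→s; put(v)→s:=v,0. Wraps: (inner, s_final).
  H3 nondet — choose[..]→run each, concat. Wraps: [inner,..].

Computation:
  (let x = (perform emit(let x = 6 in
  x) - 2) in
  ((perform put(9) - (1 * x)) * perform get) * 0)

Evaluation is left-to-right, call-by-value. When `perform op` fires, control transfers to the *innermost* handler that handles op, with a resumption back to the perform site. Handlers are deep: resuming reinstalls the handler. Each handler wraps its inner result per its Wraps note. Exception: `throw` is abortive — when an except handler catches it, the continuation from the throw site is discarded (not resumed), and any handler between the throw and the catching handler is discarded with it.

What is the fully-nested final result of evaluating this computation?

Step-by-step:
emit(6) @ H1 ⇒ out+=6
put(9) @ H2 ⇒ s:=9
get @ H2 ⇒ 9
H0 returns 0
H1 returns [6, 0]
H2 returns ([6, 0], 9)
H3 returns [([6, 0], 9)]
= [([6, 0], 9)]

Answer: [([6, 0], 9)]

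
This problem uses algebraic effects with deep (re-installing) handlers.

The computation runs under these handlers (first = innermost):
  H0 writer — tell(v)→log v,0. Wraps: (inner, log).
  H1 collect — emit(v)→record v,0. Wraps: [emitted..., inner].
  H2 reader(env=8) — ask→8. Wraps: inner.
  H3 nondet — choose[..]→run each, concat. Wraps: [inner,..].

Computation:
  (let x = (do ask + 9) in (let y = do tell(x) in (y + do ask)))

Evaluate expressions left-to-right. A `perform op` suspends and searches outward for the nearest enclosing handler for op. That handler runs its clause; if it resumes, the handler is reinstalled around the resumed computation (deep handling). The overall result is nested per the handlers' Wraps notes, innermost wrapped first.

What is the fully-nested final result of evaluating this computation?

Answer: [[(8, (17))]]

Working:
ask @ H2 ⇒ 8
tell(17) @ H0 ⇒ log+=17
ask @ H2 ⇒ 8
H0 returns (8, (17))
H1 returns [(8, (17))]
H2 returns [(8, (17))]
H3 returns [[(8, (17))]]
= [[(8, (17))]]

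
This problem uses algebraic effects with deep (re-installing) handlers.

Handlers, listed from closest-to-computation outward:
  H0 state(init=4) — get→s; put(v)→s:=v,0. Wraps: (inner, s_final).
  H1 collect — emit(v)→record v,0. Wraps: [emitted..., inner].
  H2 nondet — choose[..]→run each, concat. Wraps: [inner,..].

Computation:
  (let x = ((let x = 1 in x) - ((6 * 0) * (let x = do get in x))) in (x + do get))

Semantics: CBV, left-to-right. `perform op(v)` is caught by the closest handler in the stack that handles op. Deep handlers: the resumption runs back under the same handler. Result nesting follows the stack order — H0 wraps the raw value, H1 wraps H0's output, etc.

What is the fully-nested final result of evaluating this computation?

Step-by-step:
get @ H0 ⇒ 4
get @ H0 ⇒ 4
H0 returns (5, 4)
H1 returns [(5, 4)]
H2 returns [[(5, 4)]]
= [[(5, 4)]]

Answer: [[(5, 4)]]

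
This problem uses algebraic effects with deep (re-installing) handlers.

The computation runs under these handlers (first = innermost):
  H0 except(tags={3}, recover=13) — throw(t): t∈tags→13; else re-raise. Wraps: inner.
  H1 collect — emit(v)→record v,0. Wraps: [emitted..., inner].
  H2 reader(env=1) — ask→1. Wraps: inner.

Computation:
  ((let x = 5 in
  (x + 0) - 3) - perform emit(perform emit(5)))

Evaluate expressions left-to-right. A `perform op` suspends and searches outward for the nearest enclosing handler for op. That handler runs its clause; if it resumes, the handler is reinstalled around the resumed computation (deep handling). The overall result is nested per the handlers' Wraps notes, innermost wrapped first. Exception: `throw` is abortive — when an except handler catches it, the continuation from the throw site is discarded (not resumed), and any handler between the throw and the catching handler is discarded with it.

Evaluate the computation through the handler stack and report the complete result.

Working:
emit(5) @ H1 ⇒ out+=5
emit(0) @ H1 ⇒ out+=0
H0 returns 2
H1 returns [5, 0, 2]
H2 returns [5, 0, 2]
= [5, 0, 2]

Answer: [5, 0, 2]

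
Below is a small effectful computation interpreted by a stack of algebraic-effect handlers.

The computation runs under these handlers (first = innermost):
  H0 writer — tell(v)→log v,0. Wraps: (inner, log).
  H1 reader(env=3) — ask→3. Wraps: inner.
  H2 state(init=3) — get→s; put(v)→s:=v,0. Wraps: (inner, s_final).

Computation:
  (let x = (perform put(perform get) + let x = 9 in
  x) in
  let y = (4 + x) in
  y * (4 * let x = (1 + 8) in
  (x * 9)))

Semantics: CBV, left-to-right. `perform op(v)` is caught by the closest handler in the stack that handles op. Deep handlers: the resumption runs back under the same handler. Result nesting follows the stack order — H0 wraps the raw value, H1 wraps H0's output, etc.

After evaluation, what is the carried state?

Answer: 3

Step-by-step:
get @ H2 ⇒ 3
put(3) @ H2 ⇒ s:=3
H0 returns (4212, ())
H1 returns (4212, ())
H2 returns ((4212, ()), 3)
= ((4212, ()), 3)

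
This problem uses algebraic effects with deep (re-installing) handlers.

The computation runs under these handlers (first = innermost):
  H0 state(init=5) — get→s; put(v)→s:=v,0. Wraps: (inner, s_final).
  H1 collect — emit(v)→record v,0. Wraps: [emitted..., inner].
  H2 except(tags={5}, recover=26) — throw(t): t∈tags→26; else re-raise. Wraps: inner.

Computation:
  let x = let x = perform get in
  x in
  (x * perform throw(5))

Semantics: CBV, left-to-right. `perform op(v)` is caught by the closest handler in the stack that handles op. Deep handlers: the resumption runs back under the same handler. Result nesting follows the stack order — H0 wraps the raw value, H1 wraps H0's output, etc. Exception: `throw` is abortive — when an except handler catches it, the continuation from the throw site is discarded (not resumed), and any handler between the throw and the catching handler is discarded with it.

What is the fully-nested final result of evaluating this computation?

Answer: 26

Step-by-step:
get @ H0 ⇒ 5
throw(5) @ H2 caught ⇒ 26
= 26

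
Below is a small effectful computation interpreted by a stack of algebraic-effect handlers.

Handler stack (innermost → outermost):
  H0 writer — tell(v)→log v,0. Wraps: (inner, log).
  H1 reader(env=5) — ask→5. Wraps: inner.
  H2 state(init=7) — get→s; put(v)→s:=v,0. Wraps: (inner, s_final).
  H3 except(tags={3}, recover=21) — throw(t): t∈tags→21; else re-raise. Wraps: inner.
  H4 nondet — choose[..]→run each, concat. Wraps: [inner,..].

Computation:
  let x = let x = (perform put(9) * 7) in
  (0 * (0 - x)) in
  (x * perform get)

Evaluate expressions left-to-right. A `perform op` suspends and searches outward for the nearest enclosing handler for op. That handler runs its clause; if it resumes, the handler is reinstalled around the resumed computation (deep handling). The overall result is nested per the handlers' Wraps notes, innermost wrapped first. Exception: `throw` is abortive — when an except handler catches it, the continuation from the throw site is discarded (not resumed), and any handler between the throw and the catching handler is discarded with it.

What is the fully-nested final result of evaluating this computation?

Step-by-step:
put(9) @ H2 ⇒ s:=9
get @ H2 ⇒ 9
H0 returns (0, ())
H1 returns (0, ())
H2 returns ((0, ()), 9)
H3 returns ((0, ()), 9)
H4 returns [((0, ()), 9)]
= [((0, ()), 9)]

Answer: [((0, ()), 9)]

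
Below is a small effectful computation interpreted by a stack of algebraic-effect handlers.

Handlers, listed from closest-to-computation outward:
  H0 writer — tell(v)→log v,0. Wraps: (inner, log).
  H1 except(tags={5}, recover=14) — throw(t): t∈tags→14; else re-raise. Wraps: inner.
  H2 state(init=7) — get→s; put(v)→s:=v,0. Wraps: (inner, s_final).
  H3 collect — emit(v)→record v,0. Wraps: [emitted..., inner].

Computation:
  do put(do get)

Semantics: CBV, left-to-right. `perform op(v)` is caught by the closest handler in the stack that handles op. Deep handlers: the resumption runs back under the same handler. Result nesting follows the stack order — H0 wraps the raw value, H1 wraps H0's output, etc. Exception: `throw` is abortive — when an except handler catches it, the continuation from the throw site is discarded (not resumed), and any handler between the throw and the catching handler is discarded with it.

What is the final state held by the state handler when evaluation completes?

Step-by-step:
get @ H2 ⇒ 7
put(7) @ H2 ⇒ s:=7
H0 returns (0, ())
H1 returns (0, ())
H2 returns ((0, ()), 7)
H3 returns [((0, ()), 7)]
= [((0, ()), 7)]

Answer: 7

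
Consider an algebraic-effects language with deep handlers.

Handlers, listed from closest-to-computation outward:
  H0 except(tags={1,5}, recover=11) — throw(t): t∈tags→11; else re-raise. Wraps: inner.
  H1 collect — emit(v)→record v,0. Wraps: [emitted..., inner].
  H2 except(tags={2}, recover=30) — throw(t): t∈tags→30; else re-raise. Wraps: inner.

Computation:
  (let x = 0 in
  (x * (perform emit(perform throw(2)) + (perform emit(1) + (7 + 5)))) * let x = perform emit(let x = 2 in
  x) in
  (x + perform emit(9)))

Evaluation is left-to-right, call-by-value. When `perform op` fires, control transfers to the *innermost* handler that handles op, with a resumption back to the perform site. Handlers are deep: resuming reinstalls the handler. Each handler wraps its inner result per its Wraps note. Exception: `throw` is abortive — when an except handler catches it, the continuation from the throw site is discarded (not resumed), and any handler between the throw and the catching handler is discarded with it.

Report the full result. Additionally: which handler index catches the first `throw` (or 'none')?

Step-by-step:
throw(2) @ H0 re-raised
throw(2) @ H2 caught ⇒ 30
= 30

Answer: 30 ; first throw caught by: H2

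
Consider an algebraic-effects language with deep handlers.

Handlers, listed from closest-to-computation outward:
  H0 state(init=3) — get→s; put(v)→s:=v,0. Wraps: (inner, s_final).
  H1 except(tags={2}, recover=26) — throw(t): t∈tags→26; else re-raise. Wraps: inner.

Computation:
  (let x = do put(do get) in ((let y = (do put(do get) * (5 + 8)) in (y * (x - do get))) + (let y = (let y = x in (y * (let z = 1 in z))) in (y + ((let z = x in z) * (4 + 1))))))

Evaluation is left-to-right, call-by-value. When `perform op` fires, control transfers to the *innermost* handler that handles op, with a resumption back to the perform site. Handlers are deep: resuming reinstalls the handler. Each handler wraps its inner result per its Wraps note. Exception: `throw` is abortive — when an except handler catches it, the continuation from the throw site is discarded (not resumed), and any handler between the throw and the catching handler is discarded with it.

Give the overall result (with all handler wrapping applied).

Answer: (0, 3)

Working:
get @ H0 ⇒ 3
put(3) @ H0 ⇒ s:=3
get @ H0 ⇒ 3
put(3) @ H0 ⇒ s:=3
get @ H0 ⇒ 3
H0 returns (0, 3)
H1 returns (0, 3)
= (0, 3)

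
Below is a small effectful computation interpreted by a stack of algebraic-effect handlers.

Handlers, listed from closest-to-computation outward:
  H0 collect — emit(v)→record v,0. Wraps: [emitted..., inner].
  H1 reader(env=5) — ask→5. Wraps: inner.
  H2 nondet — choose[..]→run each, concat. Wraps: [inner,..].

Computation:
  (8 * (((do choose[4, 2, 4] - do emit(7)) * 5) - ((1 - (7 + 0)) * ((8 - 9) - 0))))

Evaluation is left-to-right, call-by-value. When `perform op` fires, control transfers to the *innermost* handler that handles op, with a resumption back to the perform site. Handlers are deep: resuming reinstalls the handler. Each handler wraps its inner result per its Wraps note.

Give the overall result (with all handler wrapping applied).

Step-by-step:
choose[4, 2, 4] @ H2
  branch[0] choose=4:
    emit(7) @ H0 ⇒ out+=7
    H0 returns [7, 112]
    H1 returns [7, 112]
    H2 returns [[7, 112]]
  branch[1] choose=2:
    emit(7) @ H0 ⇒ out+=7
    H0 returns [7, 32]
    H1 returns [7, 32]
    H2 returns [[7, 32]]
  branch[2] choose=4:
    emit(7) @ H0 ⇒ out+=7
    H0 returns [7, 112]
    H1 returns [7, 112]
    H2 returns [[7, 112]]
= [[7, 112], [7, 32], [7, 112]]

Answer: [[7, 112], [7, 32], [7, 112]]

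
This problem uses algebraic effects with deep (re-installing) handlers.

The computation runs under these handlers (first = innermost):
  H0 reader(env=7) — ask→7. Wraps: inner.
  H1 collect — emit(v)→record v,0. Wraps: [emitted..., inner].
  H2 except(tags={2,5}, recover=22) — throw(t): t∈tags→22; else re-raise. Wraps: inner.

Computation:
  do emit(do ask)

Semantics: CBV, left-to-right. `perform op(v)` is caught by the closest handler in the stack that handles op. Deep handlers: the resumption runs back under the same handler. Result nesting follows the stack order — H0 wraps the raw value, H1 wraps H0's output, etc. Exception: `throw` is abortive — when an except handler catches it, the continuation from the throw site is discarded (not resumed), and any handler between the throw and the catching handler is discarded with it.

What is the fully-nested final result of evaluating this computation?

Working:
ask @ H0 ⇒ 7
emit(7) @ H1 ⇒ out+=7
H0 returns 0
H1 returns [7, 0]
H2 returns [7, 0]
= [7, 0]

Answer: [7, 0]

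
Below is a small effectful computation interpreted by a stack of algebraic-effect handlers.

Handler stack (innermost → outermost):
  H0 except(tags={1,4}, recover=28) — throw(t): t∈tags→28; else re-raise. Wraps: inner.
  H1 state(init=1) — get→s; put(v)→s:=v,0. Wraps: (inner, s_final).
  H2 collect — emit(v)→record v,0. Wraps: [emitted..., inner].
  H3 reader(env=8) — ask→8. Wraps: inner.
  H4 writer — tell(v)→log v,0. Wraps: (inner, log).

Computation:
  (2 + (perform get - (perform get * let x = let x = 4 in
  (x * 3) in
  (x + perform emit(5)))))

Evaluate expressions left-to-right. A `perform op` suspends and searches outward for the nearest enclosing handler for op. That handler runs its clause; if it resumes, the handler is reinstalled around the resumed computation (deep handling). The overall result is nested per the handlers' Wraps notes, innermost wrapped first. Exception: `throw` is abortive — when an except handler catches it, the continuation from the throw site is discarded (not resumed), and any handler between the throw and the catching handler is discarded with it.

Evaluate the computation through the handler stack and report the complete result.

Working:
get @ H1 ⇒ 1
get @ H1 ⇒ 1
emit(5) @ H2 ⇒ out+=5
H0 returns -9
H1 returns (-9, 1)
H2 returns [5, (-9, 1)]
H3 returns [5, (-9, 1)]
H4 returns ([5, (-9, 1)], ())
= ([5, (-9, 1)], ())

Answer: ([5, (-9, 1)], ())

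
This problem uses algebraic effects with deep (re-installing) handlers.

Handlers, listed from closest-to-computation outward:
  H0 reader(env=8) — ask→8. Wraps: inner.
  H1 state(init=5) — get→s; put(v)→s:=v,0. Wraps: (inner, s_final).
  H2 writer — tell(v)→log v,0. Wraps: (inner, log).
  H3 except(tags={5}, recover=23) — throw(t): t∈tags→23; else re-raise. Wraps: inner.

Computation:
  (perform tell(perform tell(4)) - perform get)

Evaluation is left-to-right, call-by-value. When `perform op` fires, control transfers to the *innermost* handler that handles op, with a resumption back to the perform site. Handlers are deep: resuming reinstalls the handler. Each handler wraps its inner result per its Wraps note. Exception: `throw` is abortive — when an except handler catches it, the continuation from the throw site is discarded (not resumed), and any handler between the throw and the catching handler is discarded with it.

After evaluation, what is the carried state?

Answer: 5

Evaluation trace:
tell(4) @ H2 ⇒ log+=4
tell(0) @ H2 ⇒ log+=0
get @ H1 ⇒ 5
H0 returns -5
H1 returns (-5, 5)
H2 returns ((-5, 5), (4, 0))
H3 returns ((-5, 5), (4, 0))
= ((-5, 5), (4, 0))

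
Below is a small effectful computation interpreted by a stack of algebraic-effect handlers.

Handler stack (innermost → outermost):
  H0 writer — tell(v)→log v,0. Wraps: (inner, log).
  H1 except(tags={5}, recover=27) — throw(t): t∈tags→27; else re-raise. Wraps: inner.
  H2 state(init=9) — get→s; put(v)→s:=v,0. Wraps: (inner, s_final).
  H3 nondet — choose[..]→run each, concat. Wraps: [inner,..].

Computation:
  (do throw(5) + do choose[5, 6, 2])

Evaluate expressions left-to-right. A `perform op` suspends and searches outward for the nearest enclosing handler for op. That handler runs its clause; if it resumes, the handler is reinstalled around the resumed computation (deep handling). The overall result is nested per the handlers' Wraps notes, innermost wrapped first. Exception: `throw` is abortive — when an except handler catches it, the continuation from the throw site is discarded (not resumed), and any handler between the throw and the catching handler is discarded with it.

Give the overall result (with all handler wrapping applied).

Answer: [(27, 9)]

Working:
throw(5) @ H1 caught ⇒ 27
H2 returns (27, 9)
H3 returns [(27, 9)]
= [(27, 9)]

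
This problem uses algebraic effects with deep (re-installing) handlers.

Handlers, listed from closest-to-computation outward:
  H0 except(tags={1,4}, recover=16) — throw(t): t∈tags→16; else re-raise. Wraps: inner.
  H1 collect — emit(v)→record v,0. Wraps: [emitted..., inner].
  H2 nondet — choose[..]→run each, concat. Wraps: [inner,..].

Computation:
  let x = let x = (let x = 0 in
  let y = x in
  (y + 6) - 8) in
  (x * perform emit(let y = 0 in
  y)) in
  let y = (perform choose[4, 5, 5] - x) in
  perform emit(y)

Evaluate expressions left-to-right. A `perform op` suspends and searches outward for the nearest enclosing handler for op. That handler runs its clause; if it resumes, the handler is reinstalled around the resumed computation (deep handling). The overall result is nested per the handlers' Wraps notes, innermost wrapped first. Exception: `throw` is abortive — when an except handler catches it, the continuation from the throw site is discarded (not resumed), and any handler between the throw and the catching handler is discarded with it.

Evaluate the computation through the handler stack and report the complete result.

Answer: [[0, 4, 0], [0, 5, 0], [0, 5, 0]]

Evaluation trace:
emit(0) @ H1 ⇒ out+=0
choose[4, 5, 5] @ H2
  branch[0] choose=4:
    emit(4) @ H1 ⇒ out+=4
    H0 returns 0
    H1 returns [0, 4, 0]
    H2 returns [[0, 4, 0]]
  branch[1] choose=5:
    emit(5) @ H1 ⇒ out+=5
    H0 returns 0
    H1 returns [0, 5, 0]
    H2 returns [[0, 5, 0]]
  branch[2] choose=5:
    emit(5) @ H1 ⇒ out+=5
    H0 returns 0
    H1 returns [0, 5, 0]
    H2 returns [[0, 5, 0]]
= [[0, 4, 0], [0, 5, 0], [0, 5, 0]]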